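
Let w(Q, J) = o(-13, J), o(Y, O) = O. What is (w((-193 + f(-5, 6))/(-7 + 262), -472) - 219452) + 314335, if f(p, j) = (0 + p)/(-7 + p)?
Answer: 94411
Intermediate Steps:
f(p, j) = p/(-7 + p)
w(Q, J) = J
(w((-193 + f(-5, 6))/(-7 + 262), -472) - 219452) + 314335 = (-472 - 219452) + 314335 = -219924 + 314335 = 94411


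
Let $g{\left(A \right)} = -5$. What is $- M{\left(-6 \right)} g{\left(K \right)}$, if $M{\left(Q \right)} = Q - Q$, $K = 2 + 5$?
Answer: $0$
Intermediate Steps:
$K = 7$
$M{\left(Q \right)} = 0$
$- M{\left(-6 \right)} g{\left(K \right)} = \left(-1\right) 0 \left(-5\right) = 0 \left(-5\right) = 0$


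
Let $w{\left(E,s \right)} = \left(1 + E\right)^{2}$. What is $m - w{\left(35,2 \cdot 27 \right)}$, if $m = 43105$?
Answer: $41809$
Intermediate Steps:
$m - w{\left(35,2 \cdot 27 \right)} = 43105 - \left(1 + 35\right)^{2} = 43105 - 36^{2} = 43105 - 1296 = 41809$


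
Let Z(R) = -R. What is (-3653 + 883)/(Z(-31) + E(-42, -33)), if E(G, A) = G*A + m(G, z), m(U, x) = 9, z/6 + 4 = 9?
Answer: -1385/713 ≈ -1.9425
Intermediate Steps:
z = 30 (z = -24 + 6*9 = -24 + 54 = 30)
E(G, A) = 9 + A*G (E(G, A) = G*A + 9 = A*G + 9 = 9 + A*G)
(-3653 + 883)/(Z(-31) + E(-42, -33)) = (-3653 + 883)/(-1*(-31) + (9 - 33*(-42))) = -2770/(31 + (9 + 1386)) = -2770/(31 + 1395) = -2770/1426 = -2770*1/1426 = -1385/713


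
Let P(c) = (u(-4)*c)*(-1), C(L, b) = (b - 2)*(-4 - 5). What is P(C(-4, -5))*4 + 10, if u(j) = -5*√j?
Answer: 10 + 2520*I ≈ 10.0 + 2520.0*I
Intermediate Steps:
C(L, b) = 18 - 9*b (C(L, b) = (-2 + b)*(-9) = 18 - 9*b)
P(c) = 10*I*c (P(c) = ((-10*I)*c)*(-1) = -10*I*c*(-1) = 10*I*c)
P(C(-4, -5))*4 + 10 = (10*I*(18 - 9*(-5)))*4 + 10 = (10*I*(18 + 45))*4 + 10 = (10*I*63)*4 + 10 = (630*I)*4 + 10 = 2520*I + 10 = 10 + 2520*I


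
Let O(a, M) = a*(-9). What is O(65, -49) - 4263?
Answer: -4848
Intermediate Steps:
O(a, M) = -9*a
O(65, -49) - 4263 = -9*65 - 4263 = -585 - 4263 = -4848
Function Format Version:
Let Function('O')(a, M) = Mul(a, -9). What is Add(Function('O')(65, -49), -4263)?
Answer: -4848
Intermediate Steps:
Function('O')(a, M) = Mul(-9, a)
Add(Function('O')(65, -49), -4263) = Add(Mul(-9, 65), -4263) = Add(-585, -4263) = -4848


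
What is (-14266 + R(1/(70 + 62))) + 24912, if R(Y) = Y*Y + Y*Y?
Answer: 92747953/8712 ≈ 10646.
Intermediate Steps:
R(Y) = 2*Y**2 (R(Y) = Y**2 + Y**2 = 2*Y**2)
(-14266 + R(1/(70 + 62))) + 24912 = (-14266 + 2*(1/(70 + 62))**2) + 24912 = (-14266 + 2*(1/132)**2) + 24912 = (-14266 + 2*(1/17424)) + 24912 = (-14266 + 1/8712) + 24912 = -124285391/8712 + 24912 = 92747953/8712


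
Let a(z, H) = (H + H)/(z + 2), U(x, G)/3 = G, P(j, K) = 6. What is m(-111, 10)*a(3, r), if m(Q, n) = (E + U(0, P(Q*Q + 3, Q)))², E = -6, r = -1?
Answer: -288/5 ≈ -57.600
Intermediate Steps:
U(x, G) = 3*G
m(Q, n) = 144 (m(Q, n) = (-6 + 3*6)² = (-6 + 18)² = 12² = 144)
a(z, H) = 2*H/(2 + z) (a(z, H) = (2*H)/(2 + z) = 2*H/(2 + z))
m(-111, 10)*a(3, r) = 144*(2*(-1)/(2 + 3)) = 144*(2*(-1)/5) = 144*(2*(-1)*(⅕)) = 144*(-⅖) = -288/5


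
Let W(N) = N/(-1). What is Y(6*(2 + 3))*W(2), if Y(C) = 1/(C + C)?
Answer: -1/30 ≈ -0.033333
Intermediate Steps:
W(N) = -N (W(N) = N*(-1) = -N)
Y(C) = 1/(2*C)
Y(6*(2 + 3))*W(2) = (1/(2*((6*(2 + 3)))))*(-1*2) = (1/(2*((6*5))))*(-2) = ((1/2)/30)*(-2) = ((1/2)*(1/30))*(-2) = (1/60)*(-2) = -1/30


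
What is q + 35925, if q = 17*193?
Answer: 39206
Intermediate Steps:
q = 3281
q + 35925 = 3281 + 35925 = 39206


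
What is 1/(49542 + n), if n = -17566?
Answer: 1/31976 ≈ 3.1273e-5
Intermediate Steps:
1/(49542 + n) = 1/(49542 - 17566) = 1/31976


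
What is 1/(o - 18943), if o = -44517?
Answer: -1/63460 ≈ -1.5758e-5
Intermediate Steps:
1/(o - 18943) = 1/(-44517 - 18943) = 1/(-63460) = -1/63460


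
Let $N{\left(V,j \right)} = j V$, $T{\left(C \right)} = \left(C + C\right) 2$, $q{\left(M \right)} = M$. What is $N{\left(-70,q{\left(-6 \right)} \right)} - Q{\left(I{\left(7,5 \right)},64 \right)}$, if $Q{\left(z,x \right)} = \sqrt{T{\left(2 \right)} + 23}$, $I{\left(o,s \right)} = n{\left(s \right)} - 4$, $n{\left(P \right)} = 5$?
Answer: $420 - \sqrt{31} \approx 414.43$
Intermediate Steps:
$T{\left(C \right)} = 4 C$ ($T{\left(C \right)} = 2 C 2 = 4 C$)
$I{\left(o,s \right)} = 1$ ($I{\left(o,s \right)} = 5 - 4 = 1$)
$N{\left(V,j \right)} = V j$
$Q{\left(z,x \right)} = \sqrt{31}$ ($Q{\left(z,x \right)} = \sqrt{4 \cdot 2 + 23} = \sqrt{8 + 23} = \sqrt{31}$)
$N{\left(-70,q{\left(-6 \right)} \right)} - Q{\left(I{\left(7,5 \right)},64 \right)} = \left(-70\right) \left(-6\right) - \sqrt{31} = 420 - \sqrt{31}$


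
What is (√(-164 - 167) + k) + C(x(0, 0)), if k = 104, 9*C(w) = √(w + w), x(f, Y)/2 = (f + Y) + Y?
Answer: 104 + I*√331 ≈ 104.0 + 18.193*I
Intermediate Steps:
x(f, Y) = 2*f + 4*Y (x(f, Y) = 2*((f + Y) + Y) = 2*((Y + f) + Y) = 2*(f + 2*Y) = 2*f + 4*Y)
C(w) = √2*√w/9 (C(w) = √(w + w)/9 = √(2*w)/9 = (√2*√w)/9 = √2*√w/9)
(√(-164 - 167) + k) + C(x(0, 0)) = (√(-164 - 167) + 104) + √2*√(2*0 + 4*0)/9 = (√(-331) + 104) + √2*√(0 + 0)/9 = (I*√331 + 104) + √2*√0/9 = (104 + I*√331) + (⅑)*√2*0 = (104 + I*√331) + 0 = 104 + I*√331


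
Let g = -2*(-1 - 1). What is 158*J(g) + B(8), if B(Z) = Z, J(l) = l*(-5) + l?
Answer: -2520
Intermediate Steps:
g = 4 (g = -2*(-2) = 4)
J(l) = -4*l (J(l) = -5*l + l = -4*l)
158*J(g) + B(8) = 158*(-4*4) + 8 = 158*(-16) + 8 = -2528 + 8 = -2520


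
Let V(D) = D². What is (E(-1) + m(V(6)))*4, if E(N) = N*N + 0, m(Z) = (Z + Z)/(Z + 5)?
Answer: 452/41 ≈ 11.024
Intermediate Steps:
m(Z) = 2*Z/(5 + Z) (m(Z) = (2*Z)/(5 + Z) = 2*Z/(5 + Z))
E(N) = N² (E(N) = N² + 0 = N²)
(E(-1) + m(V(6)))*4 = ((-1)² + 2*6²/(5 + 6²))*4 = (1 + 2*36/(5 + 36))*4 = (1 + 2*36/41)*4 = (1 + 2*36*(1/41))*4 = (1 + 72/41)*4 = (113/41)*4 = 452/41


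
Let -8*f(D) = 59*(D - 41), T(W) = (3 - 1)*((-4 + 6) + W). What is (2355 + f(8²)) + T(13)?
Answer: 17723/8 ≈ 2215.4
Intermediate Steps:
T(W) = 4 + 2*W (T(W) = 2*(2 + W) = 4 + 2*W)
f(D) = 2419/8 - 59*D/8 (f(D) = -59*(D - 41)/8 = -59*(-41 + D)/8 = -(-2419 + 59*D)/8 = 2419/8 - 59*D/8)
(2355 + f(8²)) + T(13) = (2355 + (2419/8 - 59/8*8²)) + (4 + 2*13) = (2355 + (2419/8 - 59/8*64)) + (4 + 26) = (2355 + (2419/8 - 472)) + 30 = (2355 - 1357/8) + 30 = 17483/8 + 30 = 17723/8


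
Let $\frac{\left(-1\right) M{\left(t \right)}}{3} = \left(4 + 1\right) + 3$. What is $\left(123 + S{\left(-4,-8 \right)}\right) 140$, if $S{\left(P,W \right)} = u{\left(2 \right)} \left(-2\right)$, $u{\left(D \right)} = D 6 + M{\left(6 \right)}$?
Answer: $20580$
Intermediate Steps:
$M{\left(t \right)} = -24$ ($M{\left(t \right)} = - 3 \left(\left(4 + 1\right) + 3\right) = - 3 \left(5 + 3\right) = \left(-3\right) 8 = -24$)
$u{\left(D \right)} = -24 + 6 D$ ($u{\left(D \right)} = D 6 - 24 = 6 D - 24 = -24 + 6 D$)
$S{\left(P,W \right)} = 24$ ($S{\left(P,W \right)} = \left(-24 + 6 \cdot 2\right) \left(-2\right) = \left(-24 + 12\right) \left(-2\right) = \left(-12\right) \left(-2\right) = 24$)
$\left(123 + S{\left(-4,-8 \right)}\right) 140 = \left(123 + 24\right) 140 = 147 \cdot 140 = 20580$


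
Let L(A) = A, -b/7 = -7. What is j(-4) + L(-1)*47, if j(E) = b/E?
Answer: -237/4 ≈ -59.250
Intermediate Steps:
b = 49 (b = -7*(-7) = 49)
j(E) = 49/E
j(-4) + L(-1)*47 = 49/(-4) - 1*47 = 49*(-¼) - 47 = -49/4 - 47 = -237/4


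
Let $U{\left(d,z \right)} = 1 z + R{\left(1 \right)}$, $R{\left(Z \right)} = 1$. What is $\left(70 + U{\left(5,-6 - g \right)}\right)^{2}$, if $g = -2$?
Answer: $4489$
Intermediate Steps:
$U{\left(d,z \right)} = 1 + z$ ($U{\left(d,z \right)} = 1 z + 1 = z + 1 = 1 + z$)
$\left(70 + U{\left(5,-6 - g \right)}\right)^{2} = \left(70 + \left(1 - 4\right)\right)^{2} = \left(70 - 3\right)^{2} = 67^{2} = 4489$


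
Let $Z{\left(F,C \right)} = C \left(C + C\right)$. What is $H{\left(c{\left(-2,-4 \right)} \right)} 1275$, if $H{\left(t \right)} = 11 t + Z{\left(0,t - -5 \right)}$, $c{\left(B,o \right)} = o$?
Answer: $-53550$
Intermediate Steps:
$Z{\left(F,C \right)} = 2 C^{2}$ ($Z{\left(F,C \right)} = C 2 C = 2 C^{2}$)
$H{\left(t \right)} = 2 \left(5 + t\right)^{2} + 11 t$ ($H{\left(t \right)} = 11 t + 2 \left(t - -5\right)^{2} = 11 t + 2 \left(t + 5\right)^{2} = 11 t + 2 \left(5 + t\right)^{2} = 2 \left(5 + t\right)^{2} + 11 t$)
$H{\left(c{\left(-2,-4 \right)} \right)} 1275 = \left(2 \left(5 - 4\right)^{2} + 11 \left(-4\right)\right) 1275 = \left(2 \cdot 1^{2} - 44\right) 1275 = \left(2 \cdot 1 - 44\right) 1275 = \left(2 - 44\right) 1275 = \left(-42\right) 1275 = -53550$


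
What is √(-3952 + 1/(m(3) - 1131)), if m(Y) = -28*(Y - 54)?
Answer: I*√38733519/99 ≈ 62.865*I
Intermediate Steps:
m(Y) = 1512 - 28*Y (m(Y) = -28*(-54 + Y) = 1512 - 28*Y)
√(-3952 + 1/(m(3) - 1131)) = √(-3952 + 1/((1512 - 28*3) - 1131)) = √(-3952 + 1/((1512 - 84) - 1131)) = √(-3952 + 1/(1428 - 1131)) = √(-3952 + 1/297) = √(-1173743/297) = I*√38733519/99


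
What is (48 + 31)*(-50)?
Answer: -3950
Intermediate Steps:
(48 + 31)*(-50) = 79*(-50) = -3950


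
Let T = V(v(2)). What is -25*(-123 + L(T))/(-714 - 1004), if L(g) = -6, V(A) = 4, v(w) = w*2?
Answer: -3225/1718 ≈ -1.8772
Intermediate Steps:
v(w) = 2*w
T = 4
-25*(-123 + L(T))/(-714 - 1004) = -25*(-123 - 6)/(-714 - 1004) = -(-3225)/(-1718) = -(-3225)*(-1)/1718 = -25*129/1718 = -3225/1718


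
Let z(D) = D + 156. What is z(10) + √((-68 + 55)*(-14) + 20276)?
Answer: 166 + √20458 ≈ 309.03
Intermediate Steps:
z(D) = 156 + D
z(10) + √((-68 + 55)*(-14) + 20276) = (156 + 10) + √((-68 + 55)*(-14) + 20276) = 166 + √(-13*(-14) + 20276) = 166 + √(182 + 20276) = 166 + √20458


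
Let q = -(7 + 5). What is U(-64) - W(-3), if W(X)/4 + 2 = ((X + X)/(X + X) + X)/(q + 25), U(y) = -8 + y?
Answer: -824/13 ≈ -63.385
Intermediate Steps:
q = -12 (q = -1*12 = -12)
W(X) = -100/13 + 4*X/13 (W(X) = -8 + 4*(((X + X)/(X + X) + X)/(-12 + 25)) = -8 + 4*(((2*X)/((2*X)) + X)/13) = -8 + 4*(((2*X)*(1/(2*X)) + X)*(1/13)) = -8 + 4*((1 + X)*(1/13)) = -8 + 4*(1/13 + X/13) = -8 + (4/13 + 4*X/13) = -100/13 + 4*X/13)
U(-64) - W(-3) = (-8 - 64) - (-100/13 + (4/13)*(-3)) = -72 - (-100/13 - 12/13) = -72 - 1*(-112/13) = -72 + 112/13 = -824/13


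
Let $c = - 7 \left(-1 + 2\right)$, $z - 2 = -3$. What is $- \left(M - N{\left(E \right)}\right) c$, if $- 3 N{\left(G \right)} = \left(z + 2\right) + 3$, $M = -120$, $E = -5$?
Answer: $- \frac{2492}{3} \approx -830.67$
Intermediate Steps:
$z = -1$ ($z = 2 - 3 = -1$)
$N{\left(G \right)} = - \frac{4}{3}$ ($N{\left(G \right)} = - \frac{\left(-1 + 2\right) + 3}{3} = - \frac{1 + 3}{3} = \left(- \frac{1}{3}\right) 4 = - \frac{4}{3}$)
$c = -7$ ($c = \left(-7\right) 1 = -7$)
$- \left(M - N{\left(E \right)}\right) c = - \left(-120 - - \frac{4}{3}\right) \left(-7\right) = - \left(-120 + \frac{4}{3}\right) \left(-7\right) = - \frac{\left(-356\right) \left(-7\right)}{3} = \left(-1\right) \frac{2492}{3} = - \frac{2492}{3}$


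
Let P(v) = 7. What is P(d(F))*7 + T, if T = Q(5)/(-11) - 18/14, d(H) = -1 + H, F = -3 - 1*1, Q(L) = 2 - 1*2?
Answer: 334/7 ≈ 47.714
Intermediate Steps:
Q(L) = 0 (Q(L) = 2 - 2 = 0)
F = -4 (F = -3 - 1 = -4)
T = -9/7 (T = 0/(-11) - 18/14 = 0*(-1/11) - 18*1/14 = 0 - 9/7 = -9/7 ≈ -1.2857)
P(d(F))*7 + T = 7*7 - 9/7 = 49 - 9/7 = 334/7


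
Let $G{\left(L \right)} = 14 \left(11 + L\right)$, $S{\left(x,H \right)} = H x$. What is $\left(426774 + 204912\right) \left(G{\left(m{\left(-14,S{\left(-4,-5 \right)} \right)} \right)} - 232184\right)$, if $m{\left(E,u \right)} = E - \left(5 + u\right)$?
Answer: $-146915003136$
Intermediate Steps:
$m{\left(E,u \right)} = -5 + E - u$ ($m{\left(E,u \right)} = E - \left(5 + u\right) = -5 + E - u$)
$G{\left(L \right)} = 154 + 14 L$
$\left(426774 + 204912\right) \left(G{\left(m{\left(-14,S{\left(-4,-5 \right)} \right)} \right)} - 232184\right) = \left(426774 + 204912\right) \left(\left(154 + 14 \left(-5 - 14 - \left(-5\right) \left(-4\right)\right)\right) - 232184\right) = 631686 \left(\left(154 + 14 \left(-5 - 14 - 20\right)\right) - 232184\right) = 631686 \left(\left(154 + 14 \left(-39\right)\right) - 232184\right) = 631686 \left(\left(154 - 546\right) - 232184\right) = 631686 \left(-392 - 232184\right) = 631686 \left(-232576\right) = -146915003136$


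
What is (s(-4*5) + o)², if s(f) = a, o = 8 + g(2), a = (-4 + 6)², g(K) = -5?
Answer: 49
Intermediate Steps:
a = 4 (a = 2² = 4)
o = 3 (o = 8 - 5 = 3)
s(f) = 4
(s(-4*5) + o)² = (4 + 3)² = 7² = 49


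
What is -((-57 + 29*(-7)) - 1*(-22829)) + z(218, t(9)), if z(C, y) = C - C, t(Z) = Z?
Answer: -22569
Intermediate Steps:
z(C, y) = 0
-((-57 + 29*(-7)) - 1*(-22829)) + z(218, t(9)) = -((-57 + 29*(-7)) - 1*(-22829)) + 0 = -((-57 - 203) + 22829) + 0 = -(-260 + 22829) + 0 = -1*22569 + 0 = -22569 + 0 = -22569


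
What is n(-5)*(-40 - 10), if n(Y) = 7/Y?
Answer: 70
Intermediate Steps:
n(-5)*(-40 - 10) = (7/(-5))*(-40 - 10) = (7*(-⅕))*(-50) = -7/5*(-50) = 70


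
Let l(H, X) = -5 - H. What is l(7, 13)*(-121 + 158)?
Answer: -444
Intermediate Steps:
l(7, 13)*(-121 + 158) = (-5 - 1*7)*(-121 + 158) = (-5 - 7)*37 = -12*37 = -444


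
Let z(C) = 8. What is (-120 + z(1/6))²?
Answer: 12544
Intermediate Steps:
(-120 + z(1/6))² = (-120 + 8)² = (-112)² = 12544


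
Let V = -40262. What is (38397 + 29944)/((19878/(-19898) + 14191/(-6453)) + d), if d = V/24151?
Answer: -105963804623831427/7543603255540 ≈ -14047.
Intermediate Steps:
d = -40262/24151 ≈ -1.6671
(38397 + 29944)/((19878/(-19898) + 14191/(-6453)) + d) = (38397 + 29944)/((19878/(-19898) + 14191/(-6453)) - 40262/24151) = 68341/((19878*(-1/19898) + 14191*(-1/6453)) - 40262/24151) = 68341/((-9939/9949 - 14191/6453) - 40262/24151) = 68341/(-205322626/64200897 - 40262/24151) = 68341/(-7543603255540/1550515863447) = 68341*(-1550515863447/7543603255540) = -105963804623831427/7543603255540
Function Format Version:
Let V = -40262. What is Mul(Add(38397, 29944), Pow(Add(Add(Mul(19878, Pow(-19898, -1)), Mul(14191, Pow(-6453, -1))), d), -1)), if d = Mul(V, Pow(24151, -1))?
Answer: Rational(-105963804623831427, 7543603255540) ≈ -14047.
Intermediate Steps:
d = Rational(-40262, 24151) (d = Mul(-40262, Pow(24151, -1)) = Mul(-40262, Rational(1, 24151)) = Rational(-40262, 24151) ≈ -1.6671)
Mul(Add(38397, 29944), Pow(Add(Add(Mul(19878, Pow(-19898, -1)), Mul(14191, Pow(-6453, -1))), d), -1)) = Mul(Add(38397, 29944), Pow(Add(Add(Mul(19878, Pow(-19898, -1)), Mul(14191, Pow(-6453, -1))), Rational(-40262, 24151)), -1)) = Mul(68341, Pow(Add(Add(Mul(19878, Rational(-1, 19898)), Mul(14191, Rational(-1, 6453))), Rational(-40262, 24151)), -1)) = Mul(68341, Pow(Add(Add(Rational(-9939, 9949), Rational(-14191, 6453)), Rational(-40262, 24151)), -1)) = Mul(68341, Pow(Add(Rational(-205322626, 64200897), Rational(-40262, 24151)), -1)) = Mul(68341, Pow(Rational(-7543603255540, 1550515863447), -1)) = Mul(68341, Rational(-1550515863447, 7543603255540)) = Rational(-105963804623831427, 7543603255540)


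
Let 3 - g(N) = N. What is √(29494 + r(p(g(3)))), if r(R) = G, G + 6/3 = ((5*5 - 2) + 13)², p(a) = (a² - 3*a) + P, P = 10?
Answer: 2*√7697 ≈ 175.47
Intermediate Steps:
g(N) = 3 - N
p(a) = 10 + a² - 3*a (p(a) = (a² - 3*a) + 10 = 10 + a² - 3*a)
G = 1294 (G = -2 + ((5*5 - 2) + 13)² = -2 + ((25 - 2) + 13)² = -2 + (23 + 13)² = -2 + 36² = -2 + 1296 = 1294)
r(R) = 1294
√(29494 + r(p(g(3)))) = √(29494 + 1294) = √30788 = 2*√7697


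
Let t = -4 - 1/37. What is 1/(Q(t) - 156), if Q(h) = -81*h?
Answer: 37/6297 ≈ 0.0058758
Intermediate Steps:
t = -149/37 (t = -4 - 1*1/37 = -4 - 1/37 = -149/37 ≈ -4.0270)
1/(Q(t) - 156) = 1/(-81*(-149/37) - 156) = 1/(12069/37 - 156) = 1/(6297/37) = 37/6297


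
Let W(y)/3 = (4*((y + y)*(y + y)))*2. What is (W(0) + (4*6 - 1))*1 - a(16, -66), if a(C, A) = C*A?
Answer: 1079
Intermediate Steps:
a(C, A) = A*C
W(y) = 96*y² (W(y) = 3*((4*((y + y)*(y + y)))*2) = 3*((4*((2*y)*(2*y)))*2) = 3*((4*(4*y²))*2) = 3*((16*y²)*2) = 3*(32*y²) = 96*y²)
(W(0) + (4*6 - 1))*1 - a(16, -66) = (96*0² + (4*6 - 1))*1 - (-66)*16 = (96*0 + (24 - 1))*1 - 1*(-1056) = (0 + 23)*1 + 1056 = 23*1 + 1056 = 23 + 1056 = 1079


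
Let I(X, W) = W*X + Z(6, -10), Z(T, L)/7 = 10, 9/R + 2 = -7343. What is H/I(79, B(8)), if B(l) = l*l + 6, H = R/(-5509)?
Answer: 9/226596188000 ≈ 3.9718e-11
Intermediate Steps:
R = -9/7345 (R = 9/(-2 - 7343) = 9/(-7345) = 9*(-1/7345) = -9/7345 ≈ -0.0012253)
Z(T, L) = 70 (Z(T, L) = 7*10 = 70)
H = 9/40463605 (H = -9/7345/(-5509) = -9/7345*(-1/5509) = 9/40463605 ≈ 2.2242e-7)
B(l) = 6 + l**2 (B(l) = l**2 + 6 = 6 + l**2)
I(X, W) = 70 + W*X (I(X, W) = W*X + 70 = 70 + W*X)
H/I(79, B(8)) = 9/(40463605*(70 + (6 + 8**2)*79)) = 9/(40463605*(70 + (6 + 64)*79)) = 9/(40463605*(70 + 70*79)) = 9/(40463605*(70 + 5530)) = (9/40463605)/5600 = (9/40463605)*(1/5600) = 9/226596188000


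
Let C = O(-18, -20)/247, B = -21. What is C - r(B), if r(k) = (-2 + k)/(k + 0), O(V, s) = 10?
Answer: -5471/5187 ≈ -1.0548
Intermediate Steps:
C = 10/247 ≈ 0.040486
r(k) = (-2 + k)/k
C - r(B) = 10/247 - (-2 - 21)/(-21) = 10/247 - (-1)*(-23)/21 = 10/247 - 1*23/21 = 10/247 - 23/21 = -5471/5187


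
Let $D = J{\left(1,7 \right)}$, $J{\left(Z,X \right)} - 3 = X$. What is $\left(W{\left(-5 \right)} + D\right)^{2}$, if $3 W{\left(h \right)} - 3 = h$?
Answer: $\frac{784}{9} \approx 87.111$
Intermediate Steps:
$J{\left(Z,X \right)} = 3 + X$
$W{\left(h \right)} = 1 + \frac{h}{3}$
$D = 10$ ($D = 3 + 7 = 10$)
$\left(W{\left(-5 \right)} + D\right)^{2} = \left(\left(1 + \frac{1}{3} \left(-5\right)\right) + 10\right)^{2} = \left(\left(1 - \frac{5}{3}\right) + 10\right)^{2} = \left(- \frac{2}{3} + 10\right)^{2} = \left(\frac{28}{3}\right)^{2} = \frac{784}{9}$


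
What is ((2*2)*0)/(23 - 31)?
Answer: 0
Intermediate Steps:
((2*2)*0)/(23 - 31) = (4*0)/(-8) = -⅛*0 = 0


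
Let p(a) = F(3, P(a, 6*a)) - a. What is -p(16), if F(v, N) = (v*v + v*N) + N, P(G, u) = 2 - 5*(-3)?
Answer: -61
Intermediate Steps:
P(G, u) = 17 (P(G, u) = 2 + 15 = 17)
F(v, N) = N + v² + N*v (F(v, N) = (v² + N*v) + N = N + v² + N*v)
p(a) = 77 - a (p(a) = (17 + 3² + 17*3) - a = (17 + 9 + 51) - a = 77 - a)
-p(16) = -(77 - 1*16) = -(77 - 16) = -1*61 = -61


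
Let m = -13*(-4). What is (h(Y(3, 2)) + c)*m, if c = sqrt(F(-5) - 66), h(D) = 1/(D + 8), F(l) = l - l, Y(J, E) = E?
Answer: 26/5 + 52*I*sqrt(66) ≈ 5.2 + 422.45*I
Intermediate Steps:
F(l) = 0
h(D) = 1/(8 + D)
m = 52
c = I*sqrt(66) (c = sqrt(0 - 66) = sqrt(-66) = I*sqrt(66) ≈ 8.124*I)
(h(Y(3, 2)) + c)*m = (1/(8 + 2) + I*sqrt(66))*52 = (1/10 + I*sqrt(66))*52 = 26/5 + 52*I*sqrt(66)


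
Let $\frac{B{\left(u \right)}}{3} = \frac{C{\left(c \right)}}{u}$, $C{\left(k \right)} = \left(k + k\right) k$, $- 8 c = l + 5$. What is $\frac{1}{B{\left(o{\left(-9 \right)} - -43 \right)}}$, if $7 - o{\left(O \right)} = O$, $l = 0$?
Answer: $\frac{1888}{75} \approx 25.173$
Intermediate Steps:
$o{\left(O \right)} = 7 - O$
$c = - \frac{5}{8}$ ($c = - \frac{0 + 5}{8} = \left(- \frac{1}{8}\right) 5 = - \frac{5}{8} \approx -0.625$)
$C{\left(k \right)} = 2 k^{2}$ ($C{\left(k \right)} = 2 k k = 2 k^{2}$)
$B{\left(u \right)} = \frac{75}{32 u}$ ($B{\left(u \right)} = 3 \frac{2 \left(- \frac{5}{8}\right)^{2}}{u} = 3 \frac{2 \cdot \frac{25}{64}}{u} = 3 \frac{25}{32 u} = \frac{75}{32 u}$)
$\frac{1}{B{\left(o{\left(-9 \right)} - -43 \right)}} = \frac{1}{\frac{75}{32} \frac{1}{\left(7 - -9\right) - -43}} = \frac{1}{\frac{75}{32} \frac{1}{\left(7 + 9\right) + 43}} = \frac{1}{\frac{75}{32} \frac{1}{16 + 43}} = \frac{1}{\frac{75}{32} \cdot \frac{1}{59}} = \frac{1}{\frac{75}{1888}} = \frac{1888}{75}$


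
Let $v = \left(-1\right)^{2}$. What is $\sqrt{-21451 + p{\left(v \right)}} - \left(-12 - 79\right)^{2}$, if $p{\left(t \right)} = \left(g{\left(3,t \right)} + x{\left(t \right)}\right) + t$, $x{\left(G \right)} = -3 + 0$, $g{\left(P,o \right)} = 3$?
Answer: $-8281 + 5 i \sqrt{858} \approx -8281.0 + 146.46 i$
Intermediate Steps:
$x{\left(G \right)} = -3$
$v = 1$
$p{\left(t \right)} = t$ ($p{\left(t \right)} = \left(3 - 3\right) + t = 0 + t = t$)
$\sqrt{-21451 + p{\left(v \right)}} - \left(-12 - 79\right)^{2} = \sqrt{-21451 + 1} - \left(-12 - 79\right)^{2} = \sqrt{-21450} - \left(-91\right)^{2} = 5 i \sqrt{858} - 8281 = -8281 + 5 i \sqrt{858}$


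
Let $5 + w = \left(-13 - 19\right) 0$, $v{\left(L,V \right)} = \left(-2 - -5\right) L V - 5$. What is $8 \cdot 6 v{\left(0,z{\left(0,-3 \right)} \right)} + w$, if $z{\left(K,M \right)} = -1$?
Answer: $-245$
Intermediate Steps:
$v{\left(L,V \right)} = -5 + 3 L V$ ($v{\left(L,V \right)} = \left(-2 + 5\right) L V - 5 = 3 L V - 5 = -5 + 3 L V$)
$w = -5$ ($w = -5 + \left(-13 - 19\right) 0 = -5 - 0 = -5 + 0 = -5$)
$8 \cdot 6 v{\left(0,z{\left(0,-3 \right)} \right)} + w = 8 \cdot 6 \left(-5 + 3 \cdot 0 \left(-1\right)\right) - 5 = 48 \left(-5 + 0\right) - 5 = 48 \left(-5\right) - 5 = -240 - 5 = -245$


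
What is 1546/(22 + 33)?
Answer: 1546/55 ≈ 28.109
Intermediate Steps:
1546/(22 + 33) = 1546/55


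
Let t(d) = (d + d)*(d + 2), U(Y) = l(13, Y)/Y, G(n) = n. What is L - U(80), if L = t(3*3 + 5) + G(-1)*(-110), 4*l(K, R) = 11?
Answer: 178549/320 ≈ 557.97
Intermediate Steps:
l(K, R) = 11/4 (l(K, R) = (1/4)*11 = 11/4)
U(Y) = 11/(4*Y)
t(d) = 2*d*(2 + d) (t(d) = (2*d)*(2 + d) = 2*d*(2 + d))
L = 558 (L = 2*(3*3 + 5)*(2 + (3*3 + 5)) - 1*(-110) = 2*(9 + 5)*(2 + (9 + 5)) + 110 = 2*14*(2 + 14) + 110 = 2*14*16 + 110 = 448 + 110 = 558)
L - U(80) = 558 - 11/(4*80) = 558 - 1*11/320 = 558 - 11/320 = 178549/320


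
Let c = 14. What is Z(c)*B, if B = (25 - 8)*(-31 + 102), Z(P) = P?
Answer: 16898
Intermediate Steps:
B = 1207 (B = 17*71 = 1207)
Z(c)*B = 14*1207 = 16898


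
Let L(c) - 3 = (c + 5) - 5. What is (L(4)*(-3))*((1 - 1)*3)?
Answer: 0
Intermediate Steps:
L(c) = 3 + c (L(c) = 3 + ((c + 5) - 5) = 3 + ((5 + c) - 5) = 3 + c)
(L(4)*(-3))*((1 - 1)*3) = ((3 + 4)*(-3))*((1 - 1)*3) = (7*(-3))*(0*3) = -21*0 = 0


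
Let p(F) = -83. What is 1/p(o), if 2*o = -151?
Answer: -1/83 ≈ -0.012048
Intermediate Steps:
o = -151/2 (o = (½)*(-151) = -151/2 ≈ -75.500)
1/p(o) = 1/(-83) = -1/83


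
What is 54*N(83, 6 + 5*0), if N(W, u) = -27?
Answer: -1458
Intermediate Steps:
54*N(83, 6 + 5*0) = 54*(-27) = -1458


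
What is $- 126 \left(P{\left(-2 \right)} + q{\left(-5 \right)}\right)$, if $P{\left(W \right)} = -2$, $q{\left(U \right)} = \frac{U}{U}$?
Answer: $126$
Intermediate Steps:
$q{\left(U \right)} = 1$
$- 126 \left(P{\left(-2 \right)} + q{\left(-5 \right)}\right) = - 126 \left(-2 + 1\right) = \left(-126\right) \left(-1\right) = 126$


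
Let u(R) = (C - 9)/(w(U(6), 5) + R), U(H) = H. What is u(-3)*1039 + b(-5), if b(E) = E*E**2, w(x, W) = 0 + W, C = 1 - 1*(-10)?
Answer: 914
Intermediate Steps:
C = 11 (C = 1 + 10 = 11)
w(x, W) = W
b(E) = E**3
u(R) = 2/(5 + R) (u(R) = (11 - 9)/(5 + R) = 2/(5 + R))
u(-3)*1039 + b(-5) = (2/(5 - 3))*1039 + (-5)**3 = (2/2)*1039 - 125 = (2*(1/2))*1039 - 125 = 1*1039 - 125 = 1039 - 125 = 914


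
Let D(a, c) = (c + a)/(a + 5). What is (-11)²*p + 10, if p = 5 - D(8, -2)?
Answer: 7269/13 ≈ 559.15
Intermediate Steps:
D(a, c) = (a + c)/(5 + a)
p = 59/13 (p = 5 - (8 - 2)/(5 + 8) = 5 - 6/13 = 59/13 ≈ 4.5385)
(-11)²*p + 10 = (-11)²*(59/13) + 10 = 121*(59/13) + 10 = 7139/13 + 10 = 7269/13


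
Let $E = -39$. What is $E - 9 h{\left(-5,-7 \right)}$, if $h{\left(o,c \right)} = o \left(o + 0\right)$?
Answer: $-264$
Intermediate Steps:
$h{\left(o,c \right)} = o^{2}$ ($h{\left(o,c \right)} = o o = o^{2}$)
$E - 9 h{\left(-5,-7 \right)} = -39 - 9 \left(-5\right)^{2} = -39 - 225 = -264$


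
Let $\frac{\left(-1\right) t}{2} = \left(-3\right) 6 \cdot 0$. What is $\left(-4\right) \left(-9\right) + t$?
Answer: $36$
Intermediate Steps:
$t = 0$ ($t = - 2 \left(-3\right) 6 \cdot 0 = - 2 \left(\left(-18\right) 0\right) = \left(-2\right) 0 = 0$)
$\left(-4\right) \left(-9\right) + t = \left(-4\right) \left(-9\right) + 0 = 36 + 0 = 36$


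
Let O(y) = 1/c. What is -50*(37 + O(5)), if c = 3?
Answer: -5600/3 ≈ -1866.7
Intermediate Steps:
O(y) = 1/3
-50*(37 + O(5)) = -50*(37 + 1/3) = -50*112/3 = -5600/3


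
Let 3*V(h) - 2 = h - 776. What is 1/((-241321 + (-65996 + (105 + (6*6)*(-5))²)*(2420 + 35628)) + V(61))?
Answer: -3/6891712100 ≈ -4.3531e-10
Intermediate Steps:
V(h) = -258 + h/3 (V(h) = ⅔ + (h - 776)/3 = ⅔ + (-776 + h)/3 = ⅔ + (-776/3 + h/3) = -258 + h/3)
1/((-241321 + (-65996 + (105 + (6*6)*(-5))²)*(2420 + 35628)) + V(61)) = 1/((-241321 + (-65996 + (105 + (6*6)*(-5))²)*(2420 + 35628)) + (-258 + (⅓)*61)) = 1/((-241321 + (-65996 + (105 + 36*(-5))²)*38048) + (-258 + 61/3)) = 1/((-241321 + (-65996 + (105 - 180)²)*38048) - 713/3) = 1/((-241321 + (-65996 + (-75)²)*38048) - 713/3) = 1/((-241321 + (-65996 + 5625)*38048) - 713/3) = 1/((-241321 - 60371*38048) - 713/3) = 1/((-241321 - 2296995808) - 713/3) = 1/(-2297237129 - 713/3) = 1/(-6891712100/3) = -3/6891712100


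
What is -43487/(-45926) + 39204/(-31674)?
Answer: -70512611/242443354 ≈ -0.29084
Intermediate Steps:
-43487/(-45926) + 39204/(-31674) = -43487*(-1/45926) + 39204*(-1/31674) = 43487/45926 - 6534/5279 = -70512611/242443354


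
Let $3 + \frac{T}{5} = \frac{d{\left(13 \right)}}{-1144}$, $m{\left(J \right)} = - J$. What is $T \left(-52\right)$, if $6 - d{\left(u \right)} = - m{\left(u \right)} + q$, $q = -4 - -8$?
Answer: $\frac{1555}{2} \approx 777.5$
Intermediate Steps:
$q = 4$ ($q = -4 + 8 = 4$)
$d{\left(u \right)} = 2 - u$ ($d{\left(u \right)} = 6 - \left(- \left(-1\right) u + 4\right) = 6 - \left(u + 4\right) = 6 - \left(4 + u\right) = 2 - u$)
$T = - \frac{1555}{104}$ ($T = -15 + 5 \frac{2 - 13}{-1144} = -15 + 5 \left(2 - 13\right) \left(- \frac{1}{1144}\right) = -15 + 5 \left(\left(-11\right) \left(- \frac{1}{1144}\right)\right) = -15 + 5 \cdot \frac{1}{104} = -15 + \frac{5}{104} = - \frac{1555}{104} \approx -14.952$)
$T \left(-52\right) = \left(- \frac{1555}{104}\right) \left(-52\right) = \frac{1555}{2}$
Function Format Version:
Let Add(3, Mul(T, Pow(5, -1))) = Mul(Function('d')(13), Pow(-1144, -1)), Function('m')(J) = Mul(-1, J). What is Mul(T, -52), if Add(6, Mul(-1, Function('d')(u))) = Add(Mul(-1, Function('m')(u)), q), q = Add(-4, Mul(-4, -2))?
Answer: Rational(1555, 2) ≈ 777.50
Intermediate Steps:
q = 4 (q = Add(-4, 8) = 4)
Function('d')(u) = Add(2, Mul(-1, u)) (Function('d')(u) = Add(6, Mul(-1, Add(Mul(-1, Mul(-1, u)), 4))) = Add(6, Mul(-1, Add(u, 4))) = Add(6, Mul(-1, Add(4, u))) = Add(6, Add(-4, Mul(-1, u))) = Add(2, Mul(-1, u)))
T = Rational(-1555, 104) (T = Add(-15, Mul(5, Mul(Add(2, Mul(-1, 13)), Pow(-1144, -1)))) = Add(-15, Mul(5, Mul(Add(2, -13), Rational(-1, 1144)))) = Add(-15, Mul(5, Mul(-11, Rational(-1, 1144)))) = Add(-15, Mul(5, Rational(1, 104))) = Add(-15, Rational(5, 104)) = Rational(-1555, 104) ≈ -14.952)
Mul(T, -52) = Mul(Rational(-1555, 104), -52) = Rational(1555, 2)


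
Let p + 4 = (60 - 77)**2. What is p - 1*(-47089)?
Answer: 47374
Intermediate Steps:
p = 285 (p = -4 + (60 - 77)**2 = -4 + (-17)**2 = -4 + 289 = 285)
p - 1*(-47089) = 285 - 1*(-47089) = 285 + 47089 = 47374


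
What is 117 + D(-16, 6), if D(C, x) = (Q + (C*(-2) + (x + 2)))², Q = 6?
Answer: 2233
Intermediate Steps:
D(C, x) = (8 + x - 2*C)² (D(C, x) = (6 + (C*(-2) + (x + 2)))² = (6 + (-2*C + (2 + x)))² = (6 + (2 + x - 2*C))² = (8 + x - 2*C)²)
117 + D(-16, 6) = 117 + (8 + 6 - 2*(-16))² = 117 + (8 + 6 + 32)² = 117 + 46² = 117 + 2116 = 2233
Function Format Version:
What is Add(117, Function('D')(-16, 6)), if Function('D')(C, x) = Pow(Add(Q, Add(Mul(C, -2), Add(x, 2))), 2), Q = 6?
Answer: 2233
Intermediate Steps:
Function('D')(C, x) = Pow(Add(8, x, Mul(-2, C)), 2) (Function('D')(C, x) = Pow(Add(6, Add(Mul(C, -2), Add(x, 2))), 2) = Pow(Add(6, Add(Mul(-2, C), Add(2, x))), 2) = Pow(Add(6, Add(2, x, Mul(-2, C))), 2) = Pow(Add(8, x, Mul(-2, C)), 2))
Add(117, Function('D')(-16, 6)) = Add(117, Pow(Add(8, 6, Mul(-2, -16)), 2)) = Add(117, Pow(Add(8, 6, 32), 2)) = Add(117, Pow(46, 2)) = Add(117, 2116) = 2233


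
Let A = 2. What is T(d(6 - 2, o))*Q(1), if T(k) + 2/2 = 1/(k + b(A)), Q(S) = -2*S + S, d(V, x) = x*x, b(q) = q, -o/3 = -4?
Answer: 145/146 ≈ 0.99315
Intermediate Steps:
o = 12 (o = -3*(-4) = 12)
d(V, x) = x²
Q(S) = -S
T(k) = -1 + 1/(2 + k) (T(k) = -1 + 1/(k + 2) = -1 + 1/(2 + k))
T(d(6 - 2, o))*Q(1) = ((-1 - 1*12²)/(2 + 12²))*(-1*1) = ((-1 - 1*144)/(2 + 144))*(-1) = ((-1 - 144)/146)*(-1) = ((1/146)*(-145))*(-1) = -145/146*(-1) = 145/146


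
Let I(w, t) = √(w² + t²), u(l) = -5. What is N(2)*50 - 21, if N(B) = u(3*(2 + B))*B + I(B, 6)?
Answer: -521 + 100*√10 ≈ -204.77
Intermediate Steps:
I(w, t) = √(t² + w²)
N(B) = √(36 + B²) - 5*B (N(B) = -5*B + √(6² + B²) = -5*B + √(36 + B²) = √(36 + B²) - 5*B)
N(2)*50 - 21 = (√(36 + 2²) - 5*2)*50 - 21 = (√(36 + 4) - 10)*50 - 21 = (√40 - 10)*50 - 21 = (2*√10 - 10)*50 - 21 = (-10 + 2*√10)*50 - 21 = (-500 + 100*√10) - 21 = -521 + 100*√10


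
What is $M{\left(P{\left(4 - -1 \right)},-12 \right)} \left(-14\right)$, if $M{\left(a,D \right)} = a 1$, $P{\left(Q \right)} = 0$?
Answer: $0$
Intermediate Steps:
$M{\left(a,D \right)} = a$
$M{\left(P{\left(4 - -1 \right)},-12 \right)} \left(-14\right) = 0 \left(-14\right) = 0$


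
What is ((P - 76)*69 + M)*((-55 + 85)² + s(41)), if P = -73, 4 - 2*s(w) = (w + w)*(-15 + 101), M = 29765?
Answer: -51126016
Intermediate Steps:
s(w) = 2 - 86*w (s(w) = 2 - (w + w)*(-15 + 101)/2 = 2 - 2*w*86/2 = 2 - 86*w)
((P - 76)*69 + M)*((-55 + 85)² + s(41)) = ((-73 - 76)*69 + 29765)*((-55 + 85)² + (2 - 86*41)) = (-149*69 + 29765)*(30² + (2 - 3526)) = (-10281 + 29765)*(900 - 3524) = 19484*(-2624) = -51126016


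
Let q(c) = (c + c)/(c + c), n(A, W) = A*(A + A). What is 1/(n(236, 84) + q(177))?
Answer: 1/111393 ≈ 8.9772e-6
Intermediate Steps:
n(A, W) = 2*A² (n(A, W) = A*(2*A) = 2*A²)
q(c) = 1 (q(c) = (2*c)/((2*c)) = (2*c)*(1/(2*c)) = 1)
1/(n(236, 84) + q(177)) = 1/(2*236² + 1) = 1/(2*55696 + 1) = 1/(111392 + 1) = 1/111393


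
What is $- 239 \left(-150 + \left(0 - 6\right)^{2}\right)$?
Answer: $27246$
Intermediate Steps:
$- 239 \left(-150 + \left(0 - 6\right)^{2}\right) = - 239 \left(-150 + \left(-6\right)^{2}\right) = - 239 \left(-150 + 36\right) = \left(-239\right) \left(-114\right) = 27246$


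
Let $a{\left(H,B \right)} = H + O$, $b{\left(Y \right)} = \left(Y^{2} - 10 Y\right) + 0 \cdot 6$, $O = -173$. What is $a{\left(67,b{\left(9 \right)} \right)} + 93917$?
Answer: $93811$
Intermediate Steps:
$b{\left(Y \right)} = Y^{2} - 10 Y$ ($b{\left(Y \right)} = \left(Y^{2} - 10 Y\right) + 0 = Y^{2} - 10 Y$)
$a{\left(H,B \right)} = -173 + H$ ($a{\left(H,B \right)} = H - 173 = -173 + H$)
$a{\left(67,b{\left(9 \right)} \right)} + 93917 = \left(-173 + 67\right) + 93917 = -106 + 93917 = 93811$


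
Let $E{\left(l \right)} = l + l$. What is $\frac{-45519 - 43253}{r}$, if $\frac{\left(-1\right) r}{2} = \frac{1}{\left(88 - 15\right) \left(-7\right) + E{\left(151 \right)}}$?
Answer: $-9276674$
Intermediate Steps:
$E{\left(l \right)} = 2 l$
$r = \frac{2}{209}$ ($r = - \frac{2}{\left(88 - 15\right) \left(-7\right) + 2 \cdot 151} = - \frac{2}{73 \left(-7\right) + 302} = - \frac{2}{-511 + 302} = - \frac{2}{-209} = \left(-2\right) \left(- \frac{1}{209}\right) = \frac{2}{209} \approx 0.0095694$)
$\frac{-45519 - 43253}{r} = \frac{-45519 - 43253}{\frac{2}{209}} = \left(-88772\right) \frac{209}{2} = -9276674$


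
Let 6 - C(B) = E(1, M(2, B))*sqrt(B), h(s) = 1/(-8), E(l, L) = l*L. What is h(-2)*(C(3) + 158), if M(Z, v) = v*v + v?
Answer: -41/2 + 3*sqrt(3)/2 ≈ -17.902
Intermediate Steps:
M(Z, v) = v + v**2 (M(Z, v) = v**2 + v = v + v**2)
E(l, L) = L*l
h(s) = -1/8
C(B) = 6 - B**(3/2)*(1 + B) (C(B) = 6 - (B*(1 + B))*1*sqrt(B) = 6 - B*(1 + B)*sqrt(B) = 6 - B**(3/2)*(1 + B))
h(-2)*(C(3) + 158) = -((6 - 3**(3/2)*(1 + 3)) + 158)/8 = -((6 - 1*3*sqrt(3)*4) + 158)/8 = -((6 - 12*sqrt(3)) + 158)/8 = -(164 - 12*sqrt(3))/8 = -41/2 + 3*sqrt(3)/2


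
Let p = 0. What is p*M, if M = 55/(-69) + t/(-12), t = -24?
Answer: 0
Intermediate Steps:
M = 83/69 (M = 55/(-69) - 24/(-12) = 55*(-1/69) - 24*(-1/12) = -55/69 + 2 = 83/69 ≈ 1.2029)
p*M = 0*(83/69) = 0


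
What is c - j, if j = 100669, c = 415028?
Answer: 314359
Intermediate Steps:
c - j = 415028 - 1*100669 = 415028 - 100669 = 314359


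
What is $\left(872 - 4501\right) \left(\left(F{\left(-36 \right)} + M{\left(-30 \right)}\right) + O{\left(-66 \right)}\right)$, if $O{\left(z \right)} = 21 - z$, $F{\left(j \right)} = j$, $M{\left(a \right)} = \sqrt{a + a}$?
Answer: $-185079 - 7258 i \sqrt{15} \approx -1.8508 \cdot 10^{5} - 28110.0 i$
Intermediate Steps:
$M{\left(a \right)} = \sqrt{2} \sqrt{a}$ ($M{\left(a \right)} = \sqrt{2 a} = \sqrt{2} \sqrt{a}$)
$\left(872 - 4501\right) \left(\left(F{\left(-36 \right)} + M{\left(-30 \right)}\right) + O{\left(-66 \right)}\right) = \left(872 - 4501\right) \left(\left(-36 + \sqrt{2} \sqrt{-30}\right) + \left(21 - -66\right)\right) = - 3629 \left(\left(-36 + \sqrt{2} i \sqrt{30}\right) + \left(21 + 66\right)\right) = - 3629 \left(\left(-36 + 2 i \sqrt{15}\right) + 87\right) = - 3629 \left(51 + 2 i \sqrt{15}\right) = -185079 - 7258 i \sqrt{15}$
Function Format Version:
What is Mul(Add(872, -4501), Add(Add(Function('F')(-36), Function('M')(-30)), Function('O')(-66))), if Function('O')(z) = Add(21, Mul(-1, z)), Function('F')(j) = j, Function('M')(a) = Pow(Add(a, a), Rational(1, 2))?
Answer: Add(-185079, Mul(-7258, I, Pow(15, Rational(1, 2)))) ≈ Add(-1.8508e+5, Mul(-28110., I))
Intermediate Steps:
Function('M')(a) = Mul(Pow(2, Rational(1, 2)), Pow(a, Rational(1, 2))) (Function('M')(a) = Pow(Mul(2, a), Rational(1, 2)) = Mul(Pow(2, Rational(1, 2)), Pow(a, Rational(1, 2))))
Mul(Add(872, -4501), Add(Add(Function('F')(-36), Function('M')(-30)), Function('O')(-66))) = Mul(Add(872, -4501), Add(Add(-36, Mul(Pow(2, Rational(1, 2)), Pow(-30, Rational(1, 2)))), Add(21, Mul(-1, -66)))) = Mul(-3629, Add(Add(-36, Mul(Pow(2, Rational(1, 2)), Mul(I, Pow(30, Rational(1, 2))))), Add(21, 66))) = Mul(-3629, Add(Add(-36, Mul(2, I, Pow(15, Rational(1, 2)))), 87)) = Mul(-3629, Add(51, Mul(2, I, Pow(15, Rational(1, 2))))) = Add(-185079, Mul(-7258, I, Pow(15, Rational(1, 2))))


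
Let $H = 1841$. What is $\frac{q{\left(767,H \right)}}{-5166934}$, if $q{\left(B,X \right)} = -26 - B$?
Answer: $\frac{793}{5166934} \approx 0.00015348$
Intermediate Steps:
$\frac{q{\left(767,H \right)}}{-5166934} = \frac{-26 - 767}{-5166934} = \left(-26 - 767\right) \left(- \frac{1}{5166934}\right) = \left(-793\right) \left(- \frac{1}{5166934}\right) = \frac{793}{5166934}$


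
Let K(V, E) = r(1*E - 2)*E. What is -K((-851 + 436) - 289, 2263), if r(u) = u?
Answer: -5116643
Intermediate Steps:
K(V, E) = E*(-2 + E) (K(V, E) = (1*E - 2)*E = (E - 2)*E = (-2 + E)*E = E*(-2 + E))
-K((-851 + 436) - 289, 2263) = -2263*(-2 + 2263) = -2263*2261 = -1*5116643 = -5116643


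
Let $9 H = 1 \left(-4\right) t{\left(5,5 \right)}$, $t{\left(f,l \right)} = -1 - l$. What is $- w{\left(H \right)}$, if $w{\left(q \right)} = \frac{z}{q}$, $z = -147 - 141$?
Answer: $108$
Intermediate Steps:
$z = -288$ ($z = -147 - 141 = -288$)
$H = \frac{8}{3}$ ($H = \frac{1 \left(-4\right) \left(-1 - 5\right)}{9} = \frac{\left(-4\right) \left(-1 - 5\right)}{9} = \frac{\left(-4\right) \left(-6\right)}{9} = \frac{1}{9} \cdot 24 = \frac{8}{3} \approx 2.6667$)
$w{\left(q \right)} = - \frac{288}{q}$
$- w{\left(H \right)} = - \frac{-288}{\frac{8}{3}} = - \frac{\left(-288\right) 3}{8} = \left(-1\right) \left(-108\right) = 108$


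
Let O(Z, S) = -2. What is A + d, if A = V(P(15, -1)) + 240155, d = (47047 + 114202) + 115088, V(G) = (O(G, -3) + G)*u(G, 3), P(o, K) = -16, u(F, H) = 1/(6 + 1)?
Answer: 3615426/7 ≈ 5.1649e+5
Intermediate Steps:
u(F, H) = ⅐ (u(F, H) = 1/7 = ⅐)
V(G) = -2/7 + G/7 (V(G) = (-2 + G)*(⅐) = -2/7 + G/7)
d = 276337 (d = 161249 + 115088 = 276337)
A = 1681067/7 (A = (-2/7 + (⅐)*(-16)) + 240155 = (-2/7 - 16/7) + 240155 = -18/7 + 240155 = 1681067/7 ≈ 2.4015e+5)
A + d = 1681067/7 + 276337 = 3615426/7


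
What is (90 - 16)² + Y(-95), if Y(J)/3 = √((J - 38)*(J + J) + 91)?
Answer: 5476 + 3*√25361 ≈ 5953.8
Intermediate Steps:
Y(J) = 3*√(91 + 2*J*(-38 + J)) (Y(J) = 3*√((J - 38)*(J + J) + 91) = 3*√((-38 + J)*(2*J) + 91) = 3*√(2*J*(-38 + J) + 91) = 3*√(91 + 2*J*(-38 + J)))
(90 - 16)² + Y(-95) = (90 - 16)² + 3*√(91 - 76*(-95) + 2*(-95)²) = 74² + 3*√(91 + 7220 + 2*9025) = 5476 + 3*√(91 + 7220 + 18050) = 5476 + 3*√25361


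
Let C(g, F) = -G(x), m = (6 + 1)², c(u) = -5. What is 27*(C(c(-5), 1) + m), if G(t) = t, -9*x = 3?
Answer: 1332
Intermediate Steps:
x = -⅓ (x = -⅑*3 = -⅓ ≈ -0.33333)
m = 49 (m = 7² = 49)
C(g, F) = ⅓ (C(g, F) = -1*(-⅓) = ⅓)
27*(C(c(-5), 1) + m) = 27*(⅓ + 49) = 27*(148/3) = 1332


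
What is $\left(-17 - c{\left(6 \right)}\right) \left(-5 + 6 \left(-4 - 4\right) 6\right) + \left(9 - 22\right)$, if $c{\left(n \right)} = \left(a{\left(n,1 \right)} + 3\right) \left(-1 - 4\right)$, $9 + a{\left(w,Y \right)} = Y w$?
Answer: $4968$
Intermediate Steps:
$a{\left(w,Y \right)} = -9 + Y w$
$c{\left(n \right)} = 30 - 5 n$ ($c{\left(n \right)} = \left(\left(-9 + 1 n\right) + 3\right) \left(-1 - 4\right) = \left(\left(-9 + n\right) + 3\right) \left(-5\right) = \left(-6 + n\right) \left(-5\right) = 30 - 5 n$)
$\left(-17 - c{\left(6 \right)}\right) \left(-5 + 6 \left(-4 - 4\right) 6\right) + \left(9 - 22\right) = \left(-17 - \left(30 - 30\right)\right) \left(-5 + 6 \left(-4 - 4\right) 6\right) + \left(9 - 22\right) = \left(-17 - \left(30 - 30\right)\right) \left(-5 + 6 \left(\left(-8\right) 6\right)\right) - 13 = \left(-17 - 0\right) \left(-5 + 6 \left(-48\right)\right) - 13 = \left(-17 + 0\right) \left(-5 - 288\right) - 13 = \left(-17\right) \left(-293\right) - 13 = 4981 - 13 = 4968$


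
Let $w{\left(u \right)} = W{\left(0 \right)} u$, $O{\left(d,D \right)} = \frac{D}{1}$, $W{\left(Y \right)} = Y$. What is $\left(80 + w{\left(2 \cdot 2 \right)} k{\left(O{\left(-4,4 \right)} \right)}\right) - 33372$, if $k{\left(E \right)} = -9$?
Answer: $-33292$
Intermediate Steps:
$O{\left(d,D \right)} = D$ ($O{\left(d,D \right)} = D 1 = D$)
$w{\left(u \right)} = 0$ ($w{\left(u \right)} = 0 u = 0$)
$\left(80 + w{\left(2 \cdot 2 \right)} k{\left(O{\left(-4,4 \right)} \right)}\right) - 33372 = \left(80 + 0 \left(-9\right)\right) - 33372 = \left(80 + 0\right) - 33372 = 80 - 33372 = -33292$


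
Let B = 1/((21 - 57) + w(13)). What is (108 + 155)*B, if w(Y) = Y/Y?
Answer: -263/35 ≈ -7.5143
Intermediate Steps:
w(Y) = 1
B = -1/35 (B = 1/((21 - 57) + 1) = 1/(-36 + 1) = 1/(-35) = -1/35 ≈ -0.028571)
(108 + 155)*B = (108 + 155)*(-1/35) = 263*(-1/35) = -263/35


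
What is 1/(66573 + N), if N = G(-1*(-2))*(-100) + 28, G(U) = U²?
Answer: 1/66201 ≈ 1.5106e-5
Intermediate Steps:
N = -372 (N = (-1*(-2))²*(-100) + 28 = 2²*(-100) + 28 = 4*(-100) + 28 = -400 + 28 = -372)
1/(66573 + N) = 1/(66573 - 372) = 1/66201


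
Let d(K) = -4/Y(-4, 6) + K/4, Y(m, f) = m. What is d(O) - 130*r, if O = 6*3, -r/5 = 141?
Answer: 183311/2 ≈ 91656.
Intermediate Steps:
r = -705 (r = -5*141 = -705)
O = 18
d(K) = 1 + K/4 (d(K) = -4/(-4) + K/4 = -4*(-¼) + K*(¼) = 1 + K/4)
d(O) - 130*r = (1 + (¼)*18) - 130*(-705) = (1 + 9/2) + 91650 = 11/2 + 91650 = 183311/2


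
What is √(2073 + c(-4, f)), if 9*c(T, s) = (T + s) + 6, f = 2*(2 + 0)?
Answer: √18663/3 ≈ 45.538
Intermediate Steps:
f = 4 (f = 2*2 = 4)
c(T, s) = ⅔ + T/9 + s/9 (c(T, s) = ((T + s) + 6)/9 = (6 + T + s)/9 = ⅔ + T/9 + s/9)
√(2073 + c(-4, f)) = √(2073 + (⅔ + (⅑)*(-4) + (⅑)*4)) = √(2073 + (⅔ - 4/9 + 4/9)) = √(2073 + ⅔) = √(6221/3) = √18663/3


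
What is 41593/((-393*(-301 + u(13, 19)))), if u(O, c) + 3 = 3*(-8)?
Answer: 41593/128904 ≈ 0.32267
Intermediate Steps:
u(O, c) = -27 (u(O, c) = -3 + 3*(-8) = -3 - 24 = -27)
41593/((-393*(-301 + u(13, 19)))) = 41593/((-393*(-301 - 27))) = 41593/((-393*(-328))) = 41593/128904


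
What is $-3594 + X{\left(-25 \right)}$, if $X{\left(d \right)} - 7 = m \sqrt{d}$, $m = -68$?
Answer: $-3587 - 340 i \approx -3587.0 - 340.0 i$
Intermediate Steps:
$X{\left(d \right)} = 7 - 68 \sqrt{d}$
$-3594 + X{\left(-25 \right)} = -3594 + \left(7 - 68 \sqrt{-25}\right) = -3594 + \left(7 - 68 \cdot 5 i\right) = -3594 + \left(7 - 340 i\right) = -3587 - 340 i$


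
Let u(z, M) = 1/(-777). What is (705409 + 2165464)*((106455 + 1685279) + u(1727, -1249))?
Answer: 3996764270587741/777 ≈ 5.1438e+12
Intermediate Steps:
u(z, M) = -1/777
(705409 + 2165464)*((106455 + 1685279) + u(1727, -1249)) = (705409 + 2165464)*((106455 + 1685279) - 1/777) = 2870873*(1791734 - 1/777) = 2870873*(1392177317/777) = 3996764270587741/777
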